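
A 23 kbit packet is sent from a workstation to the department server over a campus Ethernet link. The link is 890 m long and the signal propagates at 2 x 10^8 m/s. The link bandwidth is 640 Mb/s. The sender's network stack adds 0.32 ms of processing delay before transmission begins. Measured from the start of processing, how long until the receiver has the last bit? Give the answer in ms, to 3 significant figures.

0.360 ms

L = 23000 bits.
Transmission delay = L/R = 23000 / 640000000 = 0.0359375 ms.
Propagation delay = d/s = 890 m / 200000000 m/s = 0.00445 ms.
Plus processing delay 0.32 ms = 0.32 ms.
Total = 0.360 ms.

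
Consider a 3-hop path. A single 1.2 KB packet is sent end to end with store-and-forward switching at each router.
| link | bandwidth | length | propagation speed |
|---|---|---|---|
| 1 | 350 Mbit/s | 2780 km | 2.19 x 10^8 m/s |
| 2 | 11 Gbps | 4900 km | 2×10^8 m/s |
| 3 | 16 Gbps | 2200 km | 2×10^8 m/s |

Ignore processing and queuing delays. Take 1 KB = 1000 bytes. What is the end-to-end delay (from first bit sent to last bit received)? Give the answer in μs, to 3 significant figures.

48200 μs

L = 9600 bits.
Transmission delays (L/R per hop): 27.4286, 0.872727, 0.6 μs; sum = 28.9013 μs.
Propagation delays (d/s per hop): 12694.1, 24500, 11000 μs; sum = 48194.1 μs.
End-to-end = 48200 μs.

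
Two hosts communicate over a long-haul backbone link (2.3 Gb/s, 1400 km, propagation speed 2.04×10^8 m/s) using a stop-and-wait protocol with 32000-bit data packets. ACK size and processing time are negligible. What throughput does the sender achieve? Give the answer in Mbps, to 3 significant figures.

2.33 Mbps

t_tx = L/R = 32000/2300000000 = 1.3913e-05 s.
t_prop = 1400000/204000000 = 0.00686275 s; RTT = 0.0137255 s.
Cycle = t_tx + RTT = 0.0137394 s.
Throughput = L / cycle = 32000 / 0.0137394 = 2.33 Mbps.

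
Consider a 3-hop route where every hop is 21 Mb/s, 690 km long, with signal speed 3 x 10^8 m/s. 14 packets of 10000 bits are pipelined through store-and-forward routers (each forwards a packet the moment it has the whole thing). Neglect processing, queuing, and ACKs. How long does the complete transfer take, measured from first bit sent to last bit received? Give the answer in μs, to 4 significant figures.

14520 μs

Per-hop transmission t_tx = L/R = 10000/21000000 = 476.19 μs.
Per-hop propagation t_prop = 690000/300000000 = 2300 μs.
Pipeline fill: first packet needs 3·t_tx to clear all hops; remaining 13 packets each add one t_tx.
Total = (3+14-1)·t_tx + 3·t_prop = 16·476.19 + 3·2300 = 14520 μs.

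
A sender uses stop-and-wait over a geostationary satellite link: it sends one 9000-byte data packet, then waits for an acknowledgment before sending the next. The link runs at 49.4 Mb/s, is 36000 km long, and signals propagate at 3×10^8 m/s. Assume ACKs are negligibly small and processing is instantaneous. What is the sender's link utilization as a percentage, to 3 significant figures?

t_tx = L/R = 72000/49400000 = 0.00145749 s.
t_prop = 36000000/300000000 = 0.12 s; RTT = 0.24 s.
Cycle = t_tx + RTT = 0.241457 s.
Utilization = t_tx / cycle = 0.00145749/0.241457 = 0.604 %.

0.604 %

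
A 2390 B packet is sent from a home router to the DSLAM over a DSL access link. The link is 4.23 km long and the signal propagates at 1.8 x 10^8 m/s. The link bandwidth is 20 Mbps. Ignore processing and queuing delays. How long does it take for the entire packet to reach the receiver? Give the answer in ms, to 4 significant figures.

0.9795 ms

L = 2390 × 8 = 19120 bits.
Transmission delay = L/R = 19120 / 20000000 = 0.956 ms.
Propagation delay = d/s = 4230 m / 180000000 m/s = 0.0235 ms.
Total = 0.9795 ms.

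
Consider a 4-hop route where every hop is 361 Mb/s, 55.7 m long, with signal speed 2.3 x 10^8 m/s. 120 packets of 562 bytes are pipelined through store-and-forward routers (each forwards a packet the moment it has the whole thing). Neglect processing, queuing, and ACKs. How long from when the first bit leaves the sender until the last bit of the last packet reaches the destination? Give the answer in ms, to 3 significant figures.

1.53 ms

Per-hop transmission t_tx = L/R = 4496/361000000 = 0.0124543 ms.
Per-hop propagation t_prop = 55.7/2.3e+08 = 0.000242174 ms.
Pipeline fill: first packet needs 4·t_tx to clear all hops; remaining 119 packets each add one t_tx.
Total = (4+120-1)·t_tx + 4·t_prop = 123·0.0124543 + 4·0.000242174 = 1.53 ms.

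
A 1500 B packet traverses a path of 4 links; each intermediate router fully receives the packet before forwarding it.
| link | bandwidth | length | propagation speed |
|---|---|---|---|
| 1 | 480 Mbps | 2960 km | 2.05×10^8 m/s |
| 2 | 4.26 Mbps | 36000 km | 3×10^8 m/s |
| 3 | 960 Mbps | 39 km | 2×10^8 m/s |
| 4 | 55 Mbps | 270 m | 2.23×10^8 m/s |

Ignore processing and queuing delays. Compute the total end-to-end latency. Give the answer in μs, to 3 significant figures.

L = 1500 × 8 = 12000 bits.
Transmission delays (L/R per hop): 25, 2816.9, 12.5, 218.182 μs; sum = 3072.58 μs.
Propagation delays (d/s per hop): 14439, 120000, 195, 1.21076 μs; sum = 134635 μs.
End-to-end = 138000 μs.

138000 μs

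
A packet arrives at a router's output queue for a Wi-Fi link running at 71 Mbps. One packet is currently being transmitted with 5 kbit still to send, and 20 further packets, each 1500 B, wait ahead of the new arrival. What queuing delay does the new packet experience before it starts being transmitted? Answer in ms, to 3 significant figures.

Each queued packet: L/R = 12000/71000000 = 0.169014 ms.
20 queued → 3.38028 ms.
Plus remaining 5000 bits of current packet: 0.0704225 ms.
Queuing delay = 3.45 ms.

3.45 ms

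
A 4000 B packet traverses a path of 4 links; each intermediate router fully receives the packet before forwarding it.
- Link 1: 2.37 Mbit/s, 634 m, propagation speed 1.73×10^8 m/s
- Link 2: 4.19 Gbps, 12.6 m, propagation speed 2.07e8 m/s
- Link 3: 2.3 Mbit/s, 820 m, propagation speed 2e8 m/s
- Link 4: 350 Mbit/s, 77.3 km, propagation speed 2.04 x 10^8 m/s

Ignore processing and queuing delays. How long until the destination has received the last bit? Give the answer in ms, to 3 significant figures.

27.9 ms

L = 4000 × 8 = 32000 bits.
Transmission delays (L/R per hop): 13.5021, 0.00763723, 13.913, 0.0914286 ms; sum = 27.5142 ms.
Propagation delays (d/s per hop): 0.00366474, 6.08696e-05, 0.0041, 0.378922 ms; sum = 0.386747 ms.
End-to-end = 27.9 ms.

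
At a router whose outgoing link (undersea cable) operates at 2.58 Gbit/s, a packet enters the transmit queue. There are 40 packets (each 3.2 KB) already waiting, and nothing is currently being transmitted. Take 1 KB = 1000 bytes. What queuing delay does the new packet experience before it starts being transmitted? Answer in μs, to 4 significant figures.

Each queued packet: L/R = 25600/2580000000 = 9.92248 μs.
40 queued → 396.899 μs.
Queuing delay = 396.9 μs.

396.9 μs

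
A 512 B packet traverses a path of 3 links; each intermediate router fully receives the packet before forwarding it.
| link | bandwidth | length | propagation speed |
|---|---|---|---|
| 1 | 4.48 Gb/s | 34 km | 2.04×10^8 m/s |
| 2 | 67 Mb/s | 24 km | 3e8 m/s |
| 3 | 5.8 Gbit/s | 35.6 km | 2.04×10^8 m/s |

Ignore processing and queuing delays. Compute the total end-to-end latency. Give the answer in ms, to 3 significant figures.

0.484 ms

L = 512 × 8 = 4096 bits.
Transmission delays (L/R per hop): 0.000914286, 0.0611343, 0.000706207 ms; sum = 0.0627548 ms.
Propagation delays (d/s per hop): 0.166667, 0.08, 0.17451 ms; sum = 0.421176 ms.
End-to-end = 0.484 ms.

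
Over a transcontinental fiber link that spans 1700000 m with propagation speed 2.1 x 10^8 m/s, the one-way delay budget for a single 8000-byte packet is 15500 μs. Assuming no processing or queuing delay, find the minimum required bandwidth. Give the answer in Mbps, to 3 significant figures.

8.64 Mbps

L = 64000 bits.
Propagation delay = 1700000 / 210000000 = 8095.24 μs.
Transmission budget = 15500 − 8095.24 = 7404.76 μs.
R ≥ L / t_tx = 64000 bits / 0.00740476 s = 8.64 Mbps.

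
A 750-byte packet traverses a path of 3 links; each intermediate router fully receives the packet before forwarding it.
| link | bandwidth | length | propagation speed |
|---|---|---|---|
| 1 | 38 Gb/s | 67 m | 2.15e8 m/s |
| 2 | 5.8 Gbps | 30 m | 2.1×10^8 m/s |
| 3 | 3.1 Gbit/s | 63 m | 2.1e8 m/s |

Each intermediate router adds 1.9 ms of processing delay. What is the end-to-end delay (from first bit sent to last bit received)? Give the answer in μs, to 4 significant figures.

3804 μs

L = 750 × 8 = 6000 bits.
Transmission delays (L/R per hop): 0.157895, 1.03448, 1.93548 μs; sum = 3.12786 μs.
Propagation delays (d/s per hop): 0.311628, 0.142857, 0.3 μs; sum = 0.754485 μs.
Processing at 2 router(s): 2 × 1.9 ms = 3800 μs.
End-to-end = 3804 μs.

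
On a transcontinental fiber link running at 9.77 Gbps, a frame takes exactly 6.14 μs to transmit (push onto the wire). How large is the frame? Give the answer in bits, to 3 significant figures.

L = R × t_tx = 9770000000 b/s × 6.14e-06 s = 59987.8 bits.

60000 bits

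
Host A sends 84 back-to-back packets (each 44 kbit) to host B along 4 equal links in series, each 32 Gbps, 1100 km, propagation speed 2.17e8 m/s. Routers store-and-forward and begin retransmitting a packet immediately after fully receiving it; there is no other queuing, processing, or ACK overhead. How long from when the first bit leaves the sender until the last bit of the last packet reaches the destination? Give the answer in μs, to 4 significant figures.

Per-hop transmission t_tx = L/R = 44000/32000000000 = 1.375 μs.
Per-hop propagation t_prop = 1100000/217000000 = 5069.12 μs.
Pipeline fill: first packet needs 4·t_tx to clear all hops; remaining 83 packets each add one t_tx.
Total = (4+84-1)·t_tx + 4·t_prop = 87·1.375 + 4·5069.12 = 20400 μs.

20400 μs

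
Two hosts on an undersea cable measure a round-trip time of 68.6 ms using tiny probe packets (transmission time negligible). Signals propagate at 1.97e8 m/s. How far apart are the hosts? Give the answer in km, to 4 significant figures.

6757 km

One-way propagation = RTT/2 = 34.3 ms.
d = s × t = 197000000 × 0.0343 = 6757 km.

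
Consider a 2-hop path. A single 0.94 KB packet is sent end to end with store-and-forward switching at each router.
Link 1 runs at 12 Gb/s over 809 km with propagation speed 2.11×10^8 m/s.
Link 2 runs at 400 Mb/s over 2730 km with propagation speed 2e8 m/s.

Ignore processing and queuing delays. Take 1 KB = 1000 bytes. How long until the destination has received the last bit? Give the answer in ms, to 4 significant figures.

17.50 ms

L = 7520 bits.
Transmission delays (L/R per hop): 0.000626667, 0.0188 ms; sum = 0.0194267 ms.
Propagation delays (d/s per hop): 3.83412, 13.65 ms; sum = 17.4841 ms.
End-to-end = 17.50 ms.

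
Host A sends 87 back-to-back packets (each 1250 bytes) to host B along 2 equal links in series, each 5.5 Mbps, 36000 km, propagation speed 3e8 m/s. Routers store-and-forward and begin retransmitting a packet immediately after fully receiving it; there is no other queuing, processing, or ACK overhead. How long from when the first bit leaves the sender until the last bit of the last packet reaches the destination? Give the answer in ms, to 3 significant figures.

Per-hop transmission t_tx = L/R = 10000/5500000 = 1.81818 ms.
Per-hop propagation t_prop = 36000000/300000000 = 120 ms.
Pipeline fill: first packet needs 2·t_tx to clear all hops; remaining 86 packets each add one t_tx.
Total = (2+87-1)·t_tx + 2·t_prop = 88·1.81818 + 2·120 = 400 ms.

400 ms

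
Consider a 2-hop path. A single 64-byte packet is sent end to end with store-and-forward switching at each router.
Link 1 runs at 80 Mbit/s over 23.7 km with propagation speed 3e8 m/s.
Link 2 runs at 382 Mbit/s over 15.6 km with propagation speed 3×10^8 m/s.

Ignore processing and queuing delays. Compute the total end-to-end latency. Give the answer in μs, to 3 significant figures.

L = 64 × 8 = 512 bits.
Transmission delays (L/R per hop): 6.4, 1.34031 μs; sum = 7.74031 μs.
Propagation delays (d/s per hop): 79, 52 μs; sum = 131 μs.
End-to-end = 139 μs.

139 μs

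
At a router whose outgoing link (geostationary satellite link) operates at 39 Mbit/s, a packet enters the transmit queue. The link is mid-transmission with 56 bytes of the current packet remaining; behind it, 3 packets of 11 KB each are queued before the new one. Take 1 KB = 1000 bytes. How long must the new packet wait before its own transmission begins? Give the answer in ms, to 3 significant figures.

6.78 ms

Each queued packet: L/R = 88000/39000000 = 2.25641 ms.
3 queued → 6.76923 ms.
Plus remaining 448 bits of current packet: 0.0114872 ms.
Queuing delay = 6.78 ms.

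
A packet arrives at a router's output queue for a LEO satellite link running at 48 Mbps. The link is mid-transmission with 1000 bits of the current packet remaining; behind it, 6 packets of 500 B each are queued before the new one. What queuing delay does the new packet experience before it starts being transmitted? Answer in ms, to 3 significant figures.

Each queued packet: L/R = 4000/48000000 = 0.0833333 ms.
6 queued → 0.5 ms.
Plus remaining 1000 bits of current packet: 0.0208333 ms.
Queuing delay = 0.521 ms.

0.521 ms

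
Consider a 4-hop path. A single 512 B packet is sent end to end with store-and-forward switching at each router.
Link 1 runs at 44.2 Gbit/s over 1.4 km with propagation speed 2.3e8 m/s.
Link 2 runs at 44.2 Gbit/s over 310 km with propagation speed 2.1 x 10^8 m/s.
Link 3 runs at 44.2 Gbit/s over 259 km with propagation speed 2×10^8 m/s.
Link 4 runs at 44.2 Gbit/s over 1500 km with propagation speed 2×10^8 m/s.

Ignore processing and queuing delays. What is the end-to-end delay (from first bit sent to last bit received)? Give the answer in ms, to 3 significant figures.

L = 512 × 8 = 4096 bits.
Transmission delay per hop = L/R = 4096/44200000000 = 9.26697e-05 ms; 4 hops → 0.000370679 ms.
Propagation delays (d/s per hop): 0.00608696, 1.47619, 1.295, 7.5 ms; sum = 10.2773 ms.
End-to-end = 10.3 ms.

10.3 ms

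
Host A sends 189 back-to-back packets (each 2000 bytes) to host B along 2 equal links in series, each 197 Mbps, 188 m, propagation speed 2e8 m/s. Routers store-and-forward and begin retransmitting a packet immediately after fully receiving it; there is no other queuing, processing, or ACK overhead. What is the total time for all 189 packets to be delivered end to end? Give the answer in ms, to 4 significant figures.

15.43 ms

Per-hop transmission t_tx = L/R = 16000/197000000 = 0.0812183 ms.
Per-hop propagation t_prop = 188/200000000 = 0.00094 ms.
Pipeline fill: first packet needs 2·t_tx to clear all hops; remaining 188 packets each add one t_tx.
Total = (2+189-1)·t_tx + 2·t_prop = 190·0.0812183 + 2·0.00094 = 15.43 ms.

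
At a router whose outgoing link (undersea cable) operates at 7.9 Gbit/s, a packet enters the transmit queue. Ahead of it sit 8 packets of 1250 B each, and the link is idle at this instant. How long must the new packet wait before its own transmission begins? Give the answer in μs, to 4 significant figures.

10.13 μs

Each queued packet: L/R = 10000/7900000000 = 1.26582 μs.
8 queued → 10.1266 μs.
Queuing delay = 10.13 μs.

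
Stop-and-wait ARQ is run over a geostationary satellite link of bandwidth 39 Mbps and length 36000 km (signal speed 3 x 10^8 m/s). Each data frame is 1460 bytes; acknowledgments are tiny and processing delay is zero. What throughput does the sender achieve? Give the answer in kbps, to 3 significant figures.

48.6 kbps

t_tx = L/R = 11680/39000000 = 0.000299487 s.
t_prop = 36000000/300000000 = 0.12 s; RTT = 0.24 s.
Cycle = t_tx + RTT = 0.240299 s.
Throughput = L / cycle = 11680 / 0.240299 = 48.6 kbps.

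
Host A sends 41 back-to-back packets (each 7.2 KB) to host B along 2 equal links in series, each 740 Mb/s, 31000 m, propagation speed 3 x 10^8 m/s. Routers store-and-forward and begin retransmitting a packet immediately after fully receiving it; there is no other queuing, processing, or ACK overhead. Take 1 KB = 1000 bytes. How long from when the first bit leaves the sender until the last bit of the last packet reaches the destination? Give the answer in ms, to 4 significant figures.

3.476 ms

Per-hop transmission t_tx = L/R = 57600/740000000 = 0.0778378 ms.
Per-hop propagation t_prop = 31000/300000000 = 0.103333 ms.
Pipeline fill: first packet needs 2·t_tx to clear all hops; remaining 40 packets each add one t_tx.
Total = (2+41-1)·t_tx + 2·t_prop = 42·0.0778378 + 2·0.103333 = 3.476 ms.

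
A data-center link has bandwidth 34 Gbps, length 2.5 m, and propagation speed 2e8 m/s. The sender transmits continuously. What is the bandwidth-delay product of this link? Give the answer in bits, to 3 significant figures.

425 bits

Propagation delay = 2.5 / 200000000 = 1.25e-08 s.
BDP = R × t_prop = 34000000000 × 1.25e-08 = 425 bits.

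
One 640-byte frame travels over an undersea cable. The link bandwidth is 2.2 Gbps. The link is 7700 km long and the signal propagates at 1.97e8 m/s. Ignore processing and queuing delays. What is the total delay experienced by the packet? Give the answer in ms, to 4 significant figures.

L = 640 × 8 = 5120 bits.
Transmission delay = L/R = 5120 / 2200000000 = 0.00232727 ms.
Propagation delay = d/s = 7700000 m / 197000000 m/s = 39.0863 ms.
Total = 39.09 ms.

39.09 ms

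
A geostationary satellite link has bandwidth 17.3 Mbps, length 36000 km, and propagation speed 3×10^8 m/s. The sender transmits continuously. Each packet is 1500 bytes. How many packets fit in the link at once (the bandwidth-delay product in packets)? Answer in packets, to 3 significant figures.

173 packets

Propagation delay = 36000000 / 300000000 = 0.12 s.
BDP = R × t_prop = 17300000 × 0.12 = 2076000 bits.
In packets of 12000 bits: 173 packets.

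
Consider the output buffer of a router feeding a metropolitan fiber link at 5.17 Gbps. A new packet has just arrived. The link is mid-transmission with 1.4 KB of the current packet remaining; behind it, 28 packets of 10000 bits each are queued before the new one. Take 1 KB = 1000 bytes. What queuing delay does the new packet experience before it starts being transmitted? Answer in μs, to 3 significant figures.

Each queued packet: L/R = 10000/5170000000 = 1.93424 μs.
28 queued → 54.1586 μs.
Plus remaining 11200 bits of current packet: 2.16634 μs.
Queuing delay = 56.3 μs.

56.3 μs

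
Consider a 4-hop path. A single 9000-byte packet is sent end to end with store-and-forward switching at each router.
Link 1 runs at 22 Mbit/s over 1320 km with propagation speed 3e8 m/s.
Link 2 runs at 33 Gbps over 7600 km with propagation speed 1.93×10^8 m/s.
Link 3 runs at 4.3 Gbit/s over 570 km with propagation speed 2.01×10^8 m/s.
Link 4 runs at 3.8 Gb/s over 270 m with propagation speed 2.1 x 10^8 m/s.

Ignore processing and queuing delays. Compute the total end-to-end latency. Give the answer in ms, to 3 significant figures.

L = 9000 × 8 = 72000 bits.
Transmission delays (L/R per hop): 3.27273, 0.00218182, 0.0167442, 0.0189474 ms; sum = 3.3106 ms.
Propagation delays (d/s per hop): 4.4, 39.3782, 2.83582, 0.00128571 ms; sum = 46.6153 ms.
End-to-end = 49.9 ms.

49.9 ms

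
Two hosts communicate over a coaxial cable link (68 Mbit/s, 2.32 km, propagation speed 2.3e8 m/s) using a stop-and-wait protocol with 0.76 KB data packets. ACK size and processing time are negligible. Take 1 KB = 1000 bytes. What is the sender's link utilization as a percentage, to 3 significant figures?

t_tx = L/R = 6080/68000000 = 8.94118e-05 s.
t_prop = 2320/2.3e+08 = 1.0087e-05 s; RTT = 2.01739e-05 s.
Cycle = t_tx + RTT = 0.000109586 s.
Utilization = t_tx / cycle = 8.94118e-05/0.000109586 = 81.6 %.

81.6 %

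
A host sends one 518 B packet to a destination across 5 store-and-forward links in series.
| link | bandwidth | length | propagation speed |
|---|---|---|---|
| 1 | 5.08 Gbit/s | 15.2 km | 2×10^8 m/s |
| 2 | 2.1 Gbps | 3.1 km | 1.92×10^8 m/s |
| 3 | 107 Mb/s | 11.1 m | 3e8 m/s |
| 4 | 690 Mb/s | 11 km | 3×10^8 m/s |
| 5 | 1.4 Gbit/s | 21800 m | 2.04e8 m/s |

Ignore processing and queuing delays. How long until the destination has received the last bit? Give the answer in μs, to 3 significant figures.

286 μs

L = 518 × 8 = 4144 bits.
Transmission delays (L/R per hop): 0.815748, 1.97333, 38.729, 6.0058, 2.96 μs; sum = 50.4839 μs.
Propagation delays (d/s per hop): 76, 16.1458, 0.037, 36.6667, 106.863 μs; sum = 235.712 μs.
End-to-end = 286 μs.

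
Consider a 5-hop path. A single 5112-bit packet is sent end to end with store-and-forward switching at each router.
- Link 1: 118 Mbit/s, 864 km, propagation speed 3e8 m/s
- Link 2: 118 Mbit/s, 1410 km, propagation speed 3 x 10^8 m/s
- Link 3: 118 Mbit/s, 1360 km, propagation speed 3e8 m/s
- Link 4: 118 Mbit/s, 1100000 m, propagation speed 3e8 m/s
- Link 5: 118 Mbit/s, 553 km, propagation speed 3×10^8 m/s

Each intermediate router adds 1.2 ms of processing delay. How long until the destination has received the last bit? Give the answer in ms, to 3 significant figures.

22.6 ms

Transmission delay per hop = L/R = 5112/118000000 = 0.043322 ms; 5 hops → 0.21661 ms.
Propagation delays (d/s per hop): 2.88, 4.7, 4.53333, 3.66667, 1.84333 ms; sum = 17.6233 ms.
Processing at 4 router(s): 4 × 1.2 ms = 4.8 ms.
End-to-end = 22.6 ms.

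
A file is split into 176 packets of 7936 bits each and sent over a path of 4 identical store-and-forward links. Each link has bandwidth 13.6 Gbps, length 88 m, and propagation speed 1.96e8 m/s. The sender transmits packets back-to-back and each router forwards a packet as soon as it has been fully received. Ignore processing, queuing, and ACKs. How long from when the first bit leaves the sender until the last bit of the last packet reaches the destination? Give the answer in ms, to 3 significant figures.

0.106 ms

Per-hop transmission t_tx = L/R = 7936/13600000000 = 0.000583529 ms.
Per-hop propagation t_prop = 88/196000000 = 0.00044898 ms.
Pipeline fill: first packet needs 4·t_tx to clear all hops; remaining 175 packets each add one t_tx.
Total = (4+176-1)·t_tx + 4·t_prop = 179·0.000583529 + 4·0.00044898 = 0.106 ms.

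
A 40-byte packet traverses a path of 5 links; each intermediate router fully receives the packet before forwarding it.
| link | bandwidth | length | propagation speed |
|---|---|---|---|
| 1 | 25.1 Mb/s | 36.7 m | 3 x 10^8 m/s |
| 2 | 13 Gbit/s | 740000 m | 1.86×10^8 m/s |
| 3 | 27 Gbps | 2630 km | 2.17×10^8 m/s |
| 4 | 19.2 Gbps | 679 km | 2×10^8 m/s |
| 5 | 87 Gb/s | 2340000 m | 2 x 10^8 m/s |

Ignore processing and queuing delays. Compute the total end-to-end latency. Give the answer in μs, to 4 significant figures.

L = 40 × 8 = 320 bits.
Transmission delays (L/R per hop): 12.749, 0.0246154, 0.0118519, 0.0166667, 0.00367816 μs; sum = 12.8058 μs.
Propagation delays (d/s per hop): 0.122333, 3978.49, 12119.8, 3395, 11700 μs; sum = 31193.4 μs.
End-to-end = 31210 μs.

31210 μs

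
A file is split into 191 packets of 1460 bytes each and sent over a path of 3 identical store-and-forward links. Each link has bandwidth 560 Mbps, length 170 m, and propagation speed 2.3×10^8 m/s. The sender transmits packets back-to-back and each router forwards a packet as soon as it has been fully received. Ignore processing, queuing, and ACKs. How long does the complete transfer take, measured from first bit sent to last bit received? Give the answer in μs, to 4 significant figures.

Per-hop transmission t_tx = L/R = 11680/560000000 = 20.8571 μs.
Per-hop propagation t_prop = 170/2.3e+08 = 0.73913 μs.
Pipeline fill: first packet needs 3·t_tx to clear all hops; remaining 190 packets each add one t_tx.
Total = (3+191-1)·t_tx + 3·t_prop = 193·20.8571 + 3·0.73913 = 4028 μs.

4028 μs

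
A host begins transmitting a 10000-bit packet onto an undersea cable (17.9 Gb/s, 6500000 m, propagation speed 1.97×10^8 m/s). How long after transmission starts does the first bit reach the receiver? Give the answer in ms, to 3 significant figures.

First bit experiences only propagation delay: d/s = 6500000/197000000 = 33.0 ms.

33.0 ms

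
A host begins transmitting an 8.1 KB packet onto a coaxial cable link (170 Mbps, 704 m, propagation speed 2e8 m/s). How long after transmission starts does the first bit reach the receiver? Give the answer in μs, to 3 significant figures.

First bit experiences only propagation delay: d/s = 704/200000000 = 3.52 μs.

3.52 μs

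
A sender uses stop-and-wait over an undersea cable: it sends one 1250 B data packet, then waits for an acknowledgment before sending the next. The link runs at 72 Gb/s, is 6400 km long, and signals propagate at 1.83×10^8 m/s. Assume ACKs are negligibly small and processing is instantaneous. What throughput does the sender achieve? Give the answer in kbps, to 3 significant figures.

t_tx = L/R = 10000/72000000000 = 1.38889e-07 s.
t_prop = 6400000/183000000 = 0.0349727 s; RTT = 0.0699454 s.
Cycle = t_tx + RTT = 0.0699455 s.
Throughput = L / cycle = 10000 / 0.0699455 = 143 kbps.

143 kbps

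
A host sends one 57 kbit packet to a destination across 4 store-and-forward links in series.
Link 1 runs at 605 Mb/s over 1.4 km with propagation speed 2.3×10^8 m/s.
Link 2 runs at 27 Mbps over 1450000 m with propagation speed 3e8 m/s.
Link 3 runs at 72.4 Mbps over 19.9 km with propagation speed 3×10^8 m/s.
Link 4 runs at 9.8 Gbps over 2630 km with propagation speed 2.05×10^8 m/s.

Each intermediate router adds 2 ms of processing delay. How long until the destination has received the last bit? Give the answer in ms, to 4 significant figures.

26.73 ms

L = 57000 bits.
Transmission delays (L/R per hop): 0.0942149, 2.11111, 0.787293, 0.00581633 ms; sum = 2.99844 ms.
Propagation delays (d/s per hop): 0.00608696, 4.83333, 0.0663333, 12.8293 ms; sum = 17.735 ms.
Processing at 3 router(s): 3 × 2 ms = 6 ms.
End-to-end = 26.73 ms.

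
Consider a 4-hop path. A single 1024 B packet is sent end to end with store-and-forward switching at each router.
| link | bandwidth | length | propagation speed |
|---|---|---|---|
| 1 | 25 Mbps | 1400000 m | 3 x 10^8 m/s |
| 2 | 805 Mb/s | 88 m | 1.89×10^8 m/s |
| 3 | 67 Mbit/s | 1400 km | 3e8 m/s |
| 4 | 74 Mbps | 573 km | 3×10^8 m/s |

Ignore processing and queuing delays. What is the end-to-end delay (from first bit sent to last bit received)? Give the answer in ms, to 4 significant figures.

L = 1024 × 8 = 8192 bits.
Transmission delays (L/R per hop): 0.32768, 0.0101764, 0.122269, 0.110703 ms; sum = 0.570828 ms.
Propagation delays (d/s per hop): 4.66667, 0.000465608, 4.66667, 1.91 ms; sum = 11.2438 ms.
End-to-end = 11.81 ms.

11.81 ms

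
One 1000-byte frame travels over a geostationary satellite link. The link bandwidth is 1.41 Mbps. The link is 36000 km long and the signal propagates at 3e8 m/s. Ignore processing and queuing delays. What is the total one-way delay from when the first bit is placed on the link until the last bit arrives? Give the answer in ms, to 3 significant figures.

L = 1000 × 8 = 8000 bits.
Transmission delay = L/R = 8000 / 1410000 = 5.67376 ms.
Propagation delay = d/s = 36000000 m / 300000000 m/s = 120 ms.
Total = 126 ms.

126 ms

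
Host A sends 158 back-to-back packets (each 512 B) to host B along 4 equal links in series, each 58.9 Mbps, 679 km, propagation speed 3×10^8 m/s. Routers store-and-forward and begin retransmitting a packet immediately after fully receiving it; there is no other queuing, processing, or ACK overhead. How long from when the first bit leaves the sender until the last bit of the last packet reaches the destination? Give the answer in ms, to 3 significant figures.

20.2 ms

Per-hop transmission t_tx = L/R = 4096/58900000 = 0.0695416 ms.
Per-hop propagation t_prop = 679000/300000000 = 2.26333 ms.
Pipeline fill: first packet needs 4·t_tx to clear all hops; remaining 157 packets each add one t_tx.
Total = (4+158-1)·t_tx + 4·t_prop = 161·0.0695416 + 4·2.26333 = 20.2 ms.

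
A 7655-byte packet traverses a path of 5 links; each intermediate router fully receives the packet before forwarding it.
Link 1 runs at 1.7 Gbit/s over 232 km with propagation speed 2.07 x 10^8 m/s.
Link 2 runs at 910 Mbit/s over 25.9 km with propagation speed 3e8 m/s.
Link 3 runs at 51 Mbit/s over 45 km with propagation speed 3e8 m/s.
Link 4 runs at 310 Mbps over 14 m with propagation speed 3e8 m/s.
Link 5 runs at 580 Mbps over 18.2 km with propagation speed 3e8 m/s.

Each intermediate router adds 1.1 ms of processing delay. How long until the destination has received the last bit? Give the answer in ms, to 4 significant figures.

7.425 ms

L = 7655 × 8 = 61240 bits.
Transmission delays (L/R per hop): 0.0360235, 0.0672967, 1.20078, 0.197548, 0.105586 ms; sum = 1.60724 ms.
Propagation delays (d/s per hop): 1.12077, 0.0863333, 0.15, 4.66667e-05, 0.0606667 ms; sum = 1.41782 ms.
Processing at 4 router(s): 4 × 1.1 ms = 4.4 ms.
End-to-end = 7.425 ms.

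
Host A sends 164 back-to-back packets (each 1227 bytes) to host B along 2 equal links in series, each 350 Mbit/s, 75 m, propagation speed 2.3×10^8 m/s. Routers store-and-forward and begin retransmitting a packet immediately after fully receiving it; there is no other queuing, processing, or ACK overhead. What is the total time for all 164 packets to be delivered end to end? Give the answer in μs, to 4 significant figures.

Per-hop transmission t_tx = L/R = 9816/350000000 = 28.0457 μs.
Per-hop propagation t_prop = 75/2.3e+08 = 0.326087 μs.
Pipeline fill: first packet needs 2·t_tx to clear all hops; remaining 163 packets each add one t_tx.
Total = (2+164-1)·t_tx + 2·t_prop = 165·28.0457 + 2·0.326087 = 4628 μs.

4628 μs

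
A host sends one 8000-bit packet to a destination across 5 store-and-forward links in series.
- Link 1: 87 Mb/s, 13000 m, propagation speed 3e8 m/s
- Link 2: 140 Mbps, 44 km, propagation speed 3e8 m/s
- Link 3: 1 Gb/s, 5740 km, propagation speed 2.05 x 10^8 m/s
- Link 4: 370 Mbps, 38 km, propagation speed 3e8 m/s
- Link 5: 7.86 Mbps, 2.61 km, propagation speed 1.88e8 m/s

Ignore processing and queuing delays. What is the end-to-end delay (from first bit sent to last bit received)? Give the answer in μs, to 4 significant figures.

Transmission delays (L/R per hop): 91.954, 57.1429, 8, 21.6216, 1017.81 μs; sum = 1196.53 μs.
Propagation delays (d/s per hop): 43.3333, 146.667, 28000, 126.667, 13.883 μs; sum = 28330.5 μs.
End-to-end = 29530 μs.

29530 μs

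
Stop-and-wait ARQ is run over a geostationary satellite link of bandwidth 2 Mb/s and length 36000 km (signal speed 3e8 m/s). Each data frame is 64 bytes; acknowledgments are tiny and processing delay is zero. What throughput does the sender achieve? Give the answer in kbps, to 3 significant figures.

2.13 kbps

t_tx = L/R = 512/2000000 = 0.000256 s.
t_prop = 36000000/300000000 = 0.12 s; RTT = 0.24 s.
Cycle = t_tx + RTT = 0.240256 s.
Throughput = L / cycle = 512 / 0.240256 = 2.13 kbps.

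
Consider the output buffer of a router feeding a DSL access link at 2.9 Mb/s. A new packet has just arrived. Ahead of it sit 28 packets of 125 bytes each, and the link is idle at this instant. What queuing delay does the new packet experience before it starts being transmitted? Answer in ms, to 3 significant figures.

9.66 ms

Each queued packet: L/R = 1000/2900000 = 0.344828 ms.
28 queued → 9.65517 ms.
Queuing delay = 9.66 ms.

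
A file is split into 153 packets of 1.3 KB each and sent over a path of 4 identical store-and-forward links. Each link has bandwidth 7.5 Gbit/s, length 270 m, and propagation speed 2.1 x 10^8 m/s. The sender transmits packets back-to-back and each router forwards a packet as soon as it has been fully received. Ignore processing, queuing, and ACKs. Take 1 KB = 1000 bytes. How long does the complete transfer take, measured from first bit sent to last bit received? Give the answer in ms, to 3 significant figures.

0.221 ms

Per-hop transmission t_tx = L/R = 10400/7500000000 = 0.00138667 ms.
Per-hop propagation t_prop = 270/210000000 = 0.00128571 ms.
Pipeline fill: first packet needs 4·t_tx to clear all hops; remaining 152 packets each add one t_tx.
Total = (4+153-1)·t_tx + 4·t_prop = 156·0.00138667 + 4·0.00128571 = 0.221 ms.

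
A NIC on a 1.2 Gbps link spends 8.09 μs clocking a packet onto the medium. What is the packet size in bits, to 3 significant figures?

9710 bits

L = R × t_tx = 1200000000 b/s × 8.09e-06 s = 9708 bits.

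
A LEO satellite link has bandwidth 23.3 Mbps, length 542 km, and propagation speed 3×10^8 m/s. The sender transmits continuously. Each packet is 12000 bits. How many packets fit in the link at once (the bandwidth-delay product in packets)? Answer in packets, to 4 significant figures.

3.508 packets

Propagation delay = 542000 / 300000000 = 0.00180667 s.
BDP = R × t_prop = 23300000 × 0.00180667 = 42095.3 bits.
In packets of 12000 bits: 3.508 packets.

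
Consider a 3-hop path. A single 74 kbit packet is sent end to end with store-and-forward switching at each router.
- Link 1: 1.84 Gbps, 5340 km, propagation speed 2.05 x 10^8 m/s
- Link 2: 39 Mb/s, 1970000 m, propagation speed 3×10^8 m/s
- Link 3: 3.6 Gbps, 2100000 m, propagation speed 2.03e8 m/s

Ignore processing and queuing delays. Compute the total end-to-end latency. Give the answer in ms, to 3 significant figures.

L = 74000 bits.
Transmission delays (L/R per hop): 0.0402174, 1.89744, 0.0205556 ms; sum = 1.95821 ms.
Propagation delays (d/s per hop): 26.0488, 6.56667, 10.3448 ms; sum = 42.9603 ms.
End-to-end = 44.9 ms.

44.9 ms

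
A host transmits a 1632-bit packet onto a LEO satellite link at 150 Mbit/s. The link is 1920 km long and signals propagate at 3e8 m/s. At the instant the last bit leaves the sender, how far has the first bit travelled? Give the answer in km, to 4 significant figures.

3.264 km

t_tx = L/R = 1632/150000000 = 1.088e-05 s.
Distance = s × t_tx = 300000000 × 1.088e-05 = 3.264 km.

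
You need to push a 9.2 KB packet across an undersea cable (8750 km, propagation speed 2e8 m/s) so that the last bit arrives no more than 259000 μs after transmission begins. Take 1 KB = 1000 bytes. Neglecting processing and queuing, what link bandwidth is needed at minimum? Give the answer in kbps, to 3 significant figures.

L = 73600 bits.
Propagation delay = 8750000 / 200000000 = 43750 μs.
Transmission budget = 259000 − 43750 = 215250 μs.
R ≥ L / t_tx = 73600 bits / 0.21525 s = 342 kbps.

342 kbps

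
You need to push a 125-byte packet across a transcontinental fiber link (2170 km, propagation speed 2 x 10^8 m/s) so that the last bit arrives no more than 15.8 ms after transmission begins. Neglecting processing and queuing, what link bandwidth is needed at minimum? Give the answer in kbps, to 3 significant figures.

L = 1000 bits.
Propagation delay = 2170000 / 200000000 = 10.85 ms.
Transmission budget = 15.8 − 10.85 = 4.95 ms.
R ≥ L / t_tx = 1000 bits / 0.00495 s = 202 kbps.

202 kbps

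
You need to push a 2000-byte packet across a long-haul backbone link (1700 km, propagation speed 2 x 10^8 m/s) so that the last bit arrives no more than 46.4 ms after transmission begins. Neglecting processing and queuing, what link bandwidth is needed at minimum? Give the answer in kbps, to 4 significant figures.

L = 16000 bits.
Propagation delay = 1700000 / 200000000 = 8.5 ms.
Transmission budget = 46.4 − 8.5 = 37.9 ms.
R ≥ L / t_tx = 16000 bits / 0.0379 s = 422.2 kbps.

422.2 kbps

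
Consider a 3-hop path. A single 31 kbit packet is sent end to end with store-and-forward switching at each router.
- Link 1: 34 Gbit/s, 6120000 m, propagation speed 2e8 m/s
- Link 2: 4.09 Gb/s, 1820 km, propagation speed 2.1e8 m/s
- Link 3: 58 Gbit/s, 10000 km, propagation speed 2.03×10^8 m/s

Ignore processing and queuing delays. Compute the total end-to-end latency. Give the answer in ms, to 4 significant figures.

L = 31000 bits.
Transmission delays (L/R per hop): 0.000911765, 0.00757946, 0.000534483 ms; sum = 0.00902571 ms.
Propagation delays (d/s per hop): 30.6, 8.66667, 49.2611 ms; sum = 88.5278 ms.
End-to-end = 88.54 ms.

88.54 ms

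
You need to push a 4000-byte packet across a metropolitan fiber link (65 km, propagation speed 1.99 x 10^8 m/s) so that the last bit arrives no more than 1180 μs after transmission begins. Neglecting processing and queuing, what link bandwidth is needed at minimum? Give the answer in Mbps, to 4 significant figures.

L = 32000 bits.
Propagation delay = 65000 / 199000000 = 326.633 μs.
Transmission budget = 1180 − 326.633 = 853.367 μs.
R ≥ L / t_tx = 32000 bits / 0.000853367 s = 37.50 Mbps.

37.50 Mbps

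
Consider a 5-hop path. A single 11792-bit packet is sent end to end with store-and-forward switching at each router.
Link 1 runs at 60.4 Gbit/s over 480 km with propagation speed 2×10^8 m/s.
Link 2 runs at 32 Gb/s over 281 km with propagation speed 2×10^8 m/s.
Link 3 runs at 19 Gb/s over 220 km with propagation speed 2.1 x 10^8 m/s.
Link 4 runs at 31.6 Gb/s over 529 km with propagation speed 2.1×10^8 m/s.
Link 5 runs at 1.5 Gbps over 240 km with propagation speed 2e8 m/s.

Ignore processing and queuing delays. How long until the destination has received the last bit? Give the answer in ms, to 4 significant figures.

Transmission delays (L/R per hop): 0.000195232, 0.0003685, 0.000620632, 0.000373165, 0.00786133 ms; sum = 0.00941886 ms.
Propagation delays (d/s per hop): 2.4, 1.405, 1.04762, 2.51905, 1.2 ms; sum = 8.57167 ms.
End-to-end = 8.581 ms.

8.581 ms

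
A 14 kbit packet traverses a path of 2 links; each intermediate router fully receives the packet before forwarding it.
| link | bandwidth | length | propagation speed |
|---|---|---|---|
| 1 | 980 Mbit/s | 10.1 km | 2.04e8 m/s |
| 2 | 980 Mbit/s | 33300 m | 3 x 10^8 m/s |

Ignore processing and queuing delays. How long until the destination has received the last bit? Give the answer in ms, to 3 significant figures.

0.189 ms

L = 14000 bits.
Transmission delay per hop = L/R = 14000/980000000 = 0.0142857 ms; 2 hops → 0.0285714 ms.
Propagation delays (d/s per hop): 0.0495098, 0.111 ms; sum = 0.16051 ms.
End-to-end = 0.189 ms.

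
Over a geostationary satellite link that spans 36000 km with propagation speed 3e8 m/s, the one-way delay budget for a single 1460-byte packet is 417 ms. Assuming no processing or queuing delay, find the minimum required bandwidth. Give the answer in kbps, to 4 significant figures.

L = 11680 bits.
Propagation delay = 36000000 / 300000000 = 120 ms.
Transmission budget = 417 − 120 = 297 ms.
R ≥ L / t_tx = 11680 bits / 0.297 s = 39.33 kbps.

39.33 kbps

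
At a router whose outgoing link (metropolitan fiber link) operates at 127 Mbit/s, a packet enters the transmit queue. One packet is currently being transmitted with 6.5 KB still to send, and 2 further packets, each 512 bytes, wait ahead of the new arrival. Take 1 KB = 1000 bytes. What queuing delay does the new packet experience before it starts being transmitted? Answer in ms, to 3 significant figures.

0.474 ms

Each queued packet: L/R = 4096/127000000 = 0.032252 ms.
2 queued → 0.0645039 ms.
Plus remaining 52000 bits of current packet: 0.409449 ms.
Queuing delay = 0.474 ms.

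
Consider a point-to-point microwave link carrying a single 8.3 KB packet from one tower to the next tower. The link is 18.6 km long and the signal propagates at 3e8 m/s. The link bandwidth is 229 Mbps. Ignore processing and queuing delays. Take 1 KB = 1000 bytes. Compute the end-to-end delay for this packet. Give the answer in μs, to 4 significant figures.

352.0 μs

L = 66400 bits.
Transmission delay = L/R = 66400 / 229000000 = 289.956 μs.
Propagation delay = d/s = 18600 m / 300000000 m/s = 62 μs.
Total = 352.0 μs.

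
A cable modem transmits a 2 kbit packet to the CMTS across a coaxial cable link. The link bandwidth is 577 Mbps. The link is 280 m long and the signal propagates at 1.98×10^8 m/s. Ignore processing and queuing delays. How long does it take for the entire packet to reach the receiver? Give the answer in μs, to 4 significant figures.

L = 2000 bits.
Transmission delay = L/R = 2000 / 577000000 = 3.4662 μs.
Propagation delay = d/s = 280 m / 198000000 m/s = 1.41414 μs.
Total = 4.880 μs.

4.880 μs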